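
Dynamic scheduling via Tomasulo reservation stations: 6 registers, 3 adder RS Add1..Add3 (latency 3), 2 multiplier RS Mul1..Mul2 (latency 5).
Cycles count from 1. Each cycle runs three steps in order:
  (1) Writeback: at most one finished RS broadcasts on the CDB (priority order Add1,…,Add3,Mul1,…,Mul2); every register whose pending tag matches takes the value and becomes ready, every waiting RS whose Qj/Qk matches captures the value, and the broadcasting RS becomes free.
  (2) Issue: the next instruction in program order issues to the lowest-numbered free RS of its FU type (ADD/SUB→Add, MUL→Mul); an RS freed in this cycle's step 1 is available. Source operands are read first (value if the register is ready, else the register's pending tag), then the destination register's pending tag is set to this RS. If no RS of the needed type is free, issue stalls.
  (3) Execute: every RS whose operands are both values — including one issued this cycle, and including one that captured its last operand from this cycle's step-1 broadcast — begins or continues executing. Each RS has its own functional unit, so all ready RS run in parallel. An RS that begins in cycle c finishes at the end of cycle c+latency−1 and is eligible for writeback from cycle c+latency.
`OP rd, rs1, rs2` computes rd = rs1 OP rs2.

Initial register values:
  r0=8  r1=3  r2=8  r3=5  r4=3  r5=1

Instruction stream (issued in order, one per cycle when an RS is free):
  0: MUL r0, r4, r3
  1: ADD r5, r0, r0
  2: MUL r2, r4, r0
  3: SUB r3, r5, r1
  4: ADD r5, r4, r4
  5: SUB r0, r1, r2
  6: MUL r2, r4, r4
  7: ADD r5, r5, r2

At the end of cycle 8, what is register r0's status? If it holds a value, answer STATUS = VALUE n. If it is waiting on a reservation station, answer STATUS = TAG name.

cycle 1: issue MUL r0<-Mul1 // r0:Mul1,r1:3,r2:8,r3:5,r4:3,r5:1
cycle 2: issue ADD r5<-Add1 // r0:Mul1,r1:3,r2:8,r3:5,r4:3,r5:Add1
cycle 3: issue MUL r2<-Mul2 // r0:Mul1,r1:3,r2:Mul2,r3:5,r4:3,r5:Add1
cycle 4: issue SUB r3<-Add2 // r0:Mul1,r1:3,r2:Mul2,r3:Add2,r4:3,r5:Add1
cycle 5: issue ADD r5<-Add3 // r0:Mul1,r1:3,r2:Mul2,r3:Add2,r4:3,r5:Add3
cycle 6: CDB Mul1=15; stall // r0:15,r1:3,r2:Mul2,r3:Add2,r4:3,r5:Add3
cycle 7: stall // r0:15,r1:3,r2:Mul2,r3:Add2,r4:3,r5:Add3
cycle 8: CDB Add3=6; issue SUB r0<-Add3 // r0:Add3,r1:3,r2:Mul2,r3:Add2,r4:3,r5:6

STATUS = TAG Add3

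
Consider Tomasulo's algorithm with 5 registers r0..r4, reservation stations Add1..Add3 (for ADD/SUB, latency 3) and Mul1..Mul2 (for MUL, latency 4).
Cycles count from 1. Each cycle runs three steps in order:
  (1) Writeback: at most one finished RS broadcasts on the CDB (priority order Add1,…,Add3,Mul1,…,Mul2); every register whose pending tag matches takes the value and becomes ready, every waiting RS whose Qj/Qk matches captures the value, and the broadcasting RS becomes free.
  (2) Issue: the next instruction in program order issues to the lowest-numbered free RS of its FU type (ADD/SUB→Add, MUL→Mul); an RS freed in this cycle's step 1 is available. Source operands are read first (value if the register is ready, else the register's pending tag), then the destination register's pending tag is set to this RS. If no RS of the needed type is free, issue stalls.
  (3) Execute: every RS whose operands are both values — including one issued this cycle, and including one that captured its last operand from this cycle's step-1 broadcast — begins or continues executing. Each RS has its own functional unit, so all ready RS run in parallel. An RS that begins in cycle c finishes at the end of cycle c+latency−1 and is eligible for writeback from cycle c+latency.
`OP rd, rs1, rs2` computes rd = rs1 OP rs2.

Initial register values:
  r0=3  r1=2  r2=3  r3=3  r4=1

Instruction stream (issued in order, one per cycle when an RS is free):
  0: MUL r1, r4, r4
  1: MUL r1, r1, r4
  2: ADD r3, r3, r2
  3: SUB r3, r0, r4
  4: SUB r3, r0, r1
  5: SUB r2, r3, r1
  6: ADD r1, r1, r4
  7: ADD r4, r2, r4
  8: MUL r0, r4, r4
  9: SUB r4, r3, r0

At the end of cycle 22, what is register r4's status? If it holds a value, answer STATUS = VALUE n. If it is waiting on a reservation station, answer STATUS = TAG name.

cycle 1: issue MUL r1<-Mul1 // r0:3,r1:Mul1,r2:3,r3:3,r4:1
cycle 2: issue MUL r1<-Mul2 // r0:3,r1:Mul2,r2:3,r3:3,r4:1
cycle 3: issue ADD r3<-Add1 // r0:3,r1:Mul2,r2:3,r3:Add1,r4:1
cycle 4: issue SUB r3<-Add2 // r0:3,r1:Mul2,r2:3,r3:Add2,r4:1
cycle 5: CDB Mul1=1; issue SUB r3<-Add3 // r0:3,r1:Mul2,r2:3,r3:Add3,r4:1
cycle 6: CDB Add1=6; issue SUB r2<-Add1 // r0:3,r1:Mul2,r2:Add1,r3:Add3,r4:1
cycle 7: CDB Add2=2; issue ADD r1<-Add2 // r0:3,r1:Add2,r2:Add1,r3:Add3,r4:1
cycle 8: stall // r0:3,r1:Add2,r2:Add1,r3:Add3,r4:1
cycle 9: CDB Mul2=1; stall // r0:3,r1:Add2,r2:Add1,r3:Add3,r4:1
cycle 10: stall // r0:3,r1:Add2,r2:Add1,r3:Add3,r4:1
cycle 11: stall // r0:3,r1:Add2,r2:Add1,r3:Add3,r4:1
cycle 12: CDB Add2=2; issue ADD r4<-Add2 // r0:3,r1:2,r2:Add1,r3:Add3,r4:Add2
cycle 13: CDB Add3=2; issue MUL r0<-Mul1 // r0:Mul1,r1:2,r2:Add1,r3:2,r4:Add2
cycle 14: issue SUB r4<-Add3 // r0:Mul1,r1:2,r2:Add1,r3:2,r4:Add3
cycle 15: - // r0:Mul1,r1:2,r2:Add1,r3:2,r4:Add3
cycle 16: CDB Add1=1 // r0:Mul1,r1:2,r2:1,r3:2,r4:Add3
cycle 17: - // r0:Mul1,r1:2,r2:1,r3:2,r4:Add3
cycle 18: - // r0:Mul1,r1:2,r2:1,r3:2,r4:Add3
cycle 19: CDB Add2=2 // r0:Mul1,r1:2,r2:1,r3:2,r4:Add3
cycle 20: - // r0:Mul1,r1:2,r2:1,r3:2,r4:Add3
cycle 21: - // r0:Mul1,r1:2,r2:1,r3:2,r4:Add3
cycle 22: - // r0:Mul1,r1:2,r2:1,r3:2,r4:Add3

STATUS = TAG Add3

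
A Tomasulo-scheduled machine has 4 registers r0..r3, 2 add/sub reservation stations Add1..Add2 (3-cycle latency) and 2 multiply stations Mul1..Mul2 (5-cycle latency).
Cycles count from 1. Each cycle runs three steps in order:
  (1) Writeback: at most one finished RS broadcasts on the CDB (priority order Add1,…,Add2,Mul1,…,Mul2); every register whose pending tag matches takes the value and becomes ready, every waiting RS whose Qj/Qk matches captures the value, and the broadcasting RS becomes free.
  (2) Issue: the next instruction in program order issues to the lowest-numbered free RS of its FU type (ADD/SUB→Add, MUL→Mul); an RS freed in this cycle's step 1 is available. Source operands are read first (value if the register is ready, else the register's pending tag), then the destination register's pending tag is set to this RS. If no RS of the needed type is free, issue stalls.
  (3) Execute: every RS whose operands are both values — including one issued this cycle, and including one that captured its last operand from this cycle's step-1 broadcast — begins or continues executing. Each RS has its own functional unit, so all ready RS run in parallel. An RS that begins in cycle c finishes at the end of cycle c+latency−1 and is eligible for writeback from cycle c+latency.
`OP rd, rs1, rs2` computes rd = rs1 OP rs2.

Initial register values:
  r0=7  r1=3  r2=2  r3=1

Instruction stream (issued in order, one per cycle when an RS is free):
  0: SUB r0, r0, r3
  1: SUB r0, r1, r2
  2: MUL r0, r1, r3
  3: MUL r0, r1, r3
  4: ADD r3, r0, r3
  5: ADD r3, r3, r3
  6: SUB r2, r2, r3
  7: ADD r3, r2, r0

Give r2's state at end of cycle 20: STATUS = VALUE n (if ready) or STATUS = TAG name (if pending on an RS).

STATUS = VALUE -6

  c1: issue SUB r0<-Add1  regs: r0:Add1,r1:3,r2:2,r3:1
  c2: issue SUB r0<-Add2  regs: r0:Add2,r1:3,r2:2,r3:1
  c3: issue MUL r0<-Mul1  regs: r0:Mul1,r1:3,r2:2,r3:1
  c4: CDB Add1=6; issue MUL r0<-Mul2  regs: r0:Mul2,r1:3,r2:2,r3:1
  c5: CDB Add2=1; issue ADD r3<-Add1  regs: r0:Mul2,r1:3,r2:2,r3:Add1
  c6: issue ADD r3<-Add2  regs: r0:Mul2,r1:3,r2:2,r3:Add2
  c7: stall  regs: r0:Mul2,r1:3,r2:2,r3:Add2
  c8: CDB Mul1=3; stall  regs: r0:Mul2,r1:3,r2:2,r3:Add2
  c9: CDB Mul2=3; stall  regs: r0:3,r1:3,r2:2,r3:Add2
  c10: stall  regs: r0:3,r1:3,r2:2,r3:Add2
  c11: stall  regs: r0:3,r1:3,r2:2,r3:Add2
  c12: CDB Add1=4; issue SUB r2<-Add1  regs: r0:3,r1:3,r2:Add1,r3:Add2
  c13: stall  regs: r0:3,r1:3,r2:Add1,r3:Add2
  c14: stall  regs: r0:3,r1:3,r2:Add1,r3:Add2
  c15: CDB Add2=8; issue ADD r3<-Add2  regs: r0:3,r1:3,r2:Add1,r3:Add2
  c16: -  regs: r0:3,r1:3,r2:Add1,r3:Add2
  c17: -  regs: r0:3,r1:3,r2:Add1,r3:Add2
  c18: CDB Add1=-6  regs: r0:3,r1:3,r2:-6,r3:Add2
  c19: -  regs: r0:3,r1:3,r2:-6,r3:Add2
  c20: -  regs: r0:3,r1:3,r2:-6,r3:Add2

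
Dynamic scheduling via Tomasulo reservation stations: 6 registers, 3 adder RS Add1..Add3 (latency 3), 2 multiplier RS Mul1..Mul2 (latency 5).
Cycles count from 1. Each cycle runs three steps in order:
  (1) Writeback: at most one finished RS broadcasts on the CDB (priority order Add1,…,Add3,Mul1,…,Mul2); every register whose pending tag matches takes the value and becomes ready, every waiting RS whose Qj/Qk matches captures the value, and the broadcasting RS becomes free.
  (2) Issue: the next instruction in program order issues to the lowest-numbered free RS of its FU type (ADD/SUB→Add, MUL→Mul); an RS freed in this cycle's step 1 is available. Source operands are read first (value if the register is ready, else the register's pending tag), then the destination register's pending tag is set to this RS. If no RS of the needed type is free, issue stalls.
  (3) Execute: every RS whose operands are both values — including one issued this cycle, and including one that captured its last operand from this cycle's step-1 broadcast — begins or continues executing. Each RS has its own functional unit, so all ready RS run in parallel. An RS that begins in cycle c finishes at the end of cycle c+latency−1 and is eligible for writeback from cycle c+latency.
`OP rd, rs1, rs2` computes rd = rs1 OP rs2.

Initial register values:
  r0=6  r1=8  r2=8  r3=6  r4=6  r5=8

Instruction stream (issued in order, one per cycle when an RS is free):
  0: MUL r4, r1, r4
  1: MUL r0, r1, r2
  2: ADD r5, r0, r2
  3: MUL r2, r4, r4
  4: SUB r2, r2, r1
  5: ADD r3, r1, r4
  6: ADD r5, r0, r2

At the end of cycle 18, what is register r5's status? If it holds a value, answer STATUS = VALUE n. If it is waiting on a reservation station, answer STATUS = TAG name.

cycle 1: issue MUL r4<-Mul1 // r0:6,r1:8,r2:8,r3:6,r4:Mul1,r5:8
cycle 2: issue MUL r0<-Mul2 // r0:Mul2,r1:8,r2:8,r3:6,r4:Mul1,r5:8
cycle 3: issue ADD r5<-Add1 // r0:Mul2,r1:8,r2:8,r3:6,r4:Mul1,r5:Add1
cycle 4: stall // r0:Mul2,r1:8,r2:8,r3:6,r4:Mul1,r5:Add1
cycle 5: stall // r0:Mul2,r1:8,r2:8,r3:6,r4:Mul1,r5:Add1
cycle 6: CDB Mul1=48; issue MUL r2<-Mul1 // r0:Mul2,r1:8,r2:Mul1,r3:6,r4:48,r5:Add1
cycle 7: CDB Mul2=64; issue SUB r2<-Add2 // r0:64,r1:8,r2:Add2,r3:6,r4:48,r5:Add1
cycle 8: issue ADD r3<-Add3 // r0:64,r1:8,r2:Add2,r3:Add3,r4:48,r5:Add1
cycle 9: stall // r0:64,r1:8,r2:Add2,r3:Add3,r4:48,r5:Add1
cycle 10: CDB Add1=72; issue ADD r5<-Add1 // r0:64,r1:8,r2:Add2,r3:Add3,r4:48,r5:Add1
cycle 11: CDB Add3=56 // r0:64,r1:8,r2:Add2,r3:56,r4:48,r5:Add1
cycle 12: CDB Mul1=2304 // r0:64,r1:8,r2:Add2,r3:56,r4:48,r5:Add1
cycle 13: - // r0:64,r1:8,r2:Add2,r3:56,r4:48,r5:Add1
cycle 14: - // r0:64,r1:8,r2:Add2,r3:56,r4:48,r5:Add1
cycle 15: CDB Add2=2296 // r0:64,r1:8,r2:2296,r3:56,r4:48,r5:Add1
cycle 16: - // r0:64,r1:8,r2:2296,r3:56,r4:48,r5:Add1
cycle 17: - // r0:64,r1:8,r2:2296,r3:56,r4:48,r5:Add1
cycle 18: CDB Add1=2360 // r0:64,r1:8,r2:2296,r3:56,r4:48,r5:2360

STATUS = VALUE 2360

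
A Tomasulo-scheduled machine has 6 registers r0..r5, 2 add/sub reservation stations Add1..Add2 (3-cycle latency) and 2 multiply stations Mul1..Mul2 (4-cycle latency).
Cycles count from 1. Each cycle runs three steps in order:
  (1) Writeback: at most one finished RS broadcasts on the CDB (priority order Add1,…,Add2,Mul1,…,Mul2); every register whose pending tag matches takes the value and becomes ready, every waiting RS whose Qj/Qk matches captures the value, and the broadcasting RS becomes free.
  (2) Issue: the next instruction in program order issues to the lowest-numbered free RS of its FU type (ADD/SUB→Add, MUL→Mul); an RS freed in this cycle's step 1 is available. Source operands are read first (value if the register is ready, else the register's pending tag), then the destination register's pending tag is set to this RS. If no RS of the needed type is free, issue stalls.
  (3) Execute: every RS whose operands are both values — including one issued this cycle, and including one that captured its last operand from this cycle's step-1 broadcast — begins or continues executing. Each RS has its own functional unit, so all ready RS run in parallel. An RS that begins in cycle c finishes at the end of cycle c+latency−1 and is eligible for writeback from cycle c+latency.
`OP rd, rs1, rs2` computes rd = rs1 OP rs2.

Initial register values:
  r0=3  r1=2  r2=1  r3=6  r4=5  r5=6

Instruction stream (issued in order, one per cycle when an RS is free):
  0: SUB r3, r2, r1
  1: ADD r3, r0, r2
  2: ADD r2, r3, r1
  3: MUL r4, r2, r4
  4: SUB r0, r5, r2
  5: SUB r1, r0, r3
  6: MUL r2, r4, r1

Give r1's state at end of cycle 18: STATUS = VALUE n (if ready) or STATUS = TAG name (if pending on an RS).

STATUS = VALUE -4

  c1: issue SUB r3<-Add1  regs: r0:3,r1:2,r2:1,r3:Add1,r4:5,r5:6
  c2: issue ADD r3<-Add2  regs: r0:3,r1:2,r2:1,r3:Add2,r4:5,r5:6
  c3: stall  regs: r0:3,r1:2,r2:1,r3:Add2,r4:5,r5:6
  c4: CDB Add1=-1; issue ADD r2<-Add1  regs: r0:3,r1:2,r2:Add1,r3:Add2,r4:5,r5:6
  c5: CDB Add2=4; issue MUL r4<-Mul1  regs: r0:3,r1:2,r2:Add1,r3:4,r4:Mul1,r5:6
  c6: issue SUB r0<-Add2  regs: r0:Add2,r1:2,r2:Add1,r3:4,r4:Mul1,r5:6
  c7: stall  regs: r0:Add2,r1:2,r2:Add1,r3:4,r4:Mul1,r5:6
  c8: CDB Add1=6; issue SUB r1<-Add1  regs: r0:Add2,r1:Add1,r2:6,r3:4,r4:Mul1,r5:6
  c9: issue MUL r2<-Mul2  regs: r0:Add2,r1:Add1,r2:Mul2,r3:4,r4:Mul1,r5:6
  c10: -  regs: r0:Add2,r1:Add1,r2:Mul2,r3:4,r4:Mul1,r5:6
  c11: CDB Add2=0  regs: r0:0,r1:Add1,r2:Mul2,r3:4,r4:Mul1,r5:6
  c12: CDB Mul1=30  regs: r0:0,r1:Add1,r2:Mul2,r3:4,r4:30,r5:6
  c13: -  regs: r0:0,r1:Add1,r2:Mul2,r3:4,r4:30,r5:6
  c14: CDB Add1=-4  regs: r0:0,r1:-4,r2:Mul2,r3:4,r4:30,r5:6
  c15: -  regs: r0:0,r1:-4,r2:Mul2,r3:4,r4:30,r5:6
  c16: -  regs: r0:0,r1:-4,r2:Mul2,r3:4,r4:30,r5:6
  c17: -  regs: r0:0,r1:-4,r2:Mul2,r3:4,r4:30,r5:6
  c18: CDB Mul2=-120  regs: r0:0,r1:-4,r2:-120,r3:4,r4:30,r5:6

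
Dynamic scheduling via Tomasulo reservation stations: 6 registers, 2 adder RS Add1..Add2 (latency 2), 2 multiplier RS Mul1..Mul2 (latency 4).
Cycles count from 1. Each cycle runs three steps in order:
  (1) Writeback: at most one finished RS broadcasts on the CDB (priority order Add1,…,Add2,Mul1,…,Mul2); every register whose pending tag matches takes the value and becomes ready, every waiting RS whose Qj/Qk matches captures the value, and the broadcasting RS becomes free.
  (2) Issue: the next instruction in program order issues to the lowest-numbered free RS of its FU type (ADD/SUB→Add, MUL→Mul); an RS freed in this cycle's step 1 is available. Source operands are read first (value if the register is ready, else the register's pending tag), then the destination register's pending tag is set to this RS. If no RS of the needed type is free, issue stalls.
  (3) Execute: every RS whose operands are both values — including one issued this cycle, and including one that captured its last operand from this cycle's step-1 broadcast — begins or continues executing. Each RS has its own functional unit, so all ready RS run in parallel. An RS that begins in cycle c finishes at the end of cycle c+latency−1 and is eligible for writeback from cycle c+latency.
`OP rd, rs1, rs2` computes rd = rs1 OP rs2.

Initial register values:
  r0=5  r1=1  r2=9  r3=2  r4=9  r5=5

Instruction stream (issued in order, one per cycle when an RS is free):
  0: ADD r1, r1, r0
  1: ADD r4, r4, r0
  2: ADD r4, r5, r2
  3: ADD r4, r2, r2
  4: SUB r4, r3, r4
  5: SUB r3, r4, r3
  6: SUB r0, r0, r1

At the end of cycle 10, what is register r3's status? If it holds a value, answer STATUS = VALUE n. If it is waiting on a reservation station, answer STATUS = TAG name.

STATUS = TAG Add2

c1: issue ADD r1<-Add1 | r0:5,r1:Add1,r2:9,r3:2,r4:9,r5:5
c2: issue ADD r4<-Add2 | r0:5,r1:Add1,r2:9,r3:2,r4:Add2,r5:5
c3: CDB Add1=6; issue ADD r4<-Add1 | r0:5,r1:6,r2:9,r3:2,r4:Add1,r5:5
c4: CDB Add2=14; issue ADD r4<-Add2 | r0:5,r1:6,r2:9,r3:2,r4:Add2,r5:5
c5: CDB Add1=14; issue SUB r4<-Add1 | r0:5,r1:6,r2:9,r3:2,r4:Add1,r5:5
c6: CDB Add2=18; issue SUB r3<-Add2 | r0:5,r1:6,r2:9,r3:Add2,r4:Add1,r5:5
c7: stall | r0:5,r1:6,r2:9,r3:Add2,r4:Add1,r5:5
c8: CDB Add1=-16; issue SUB r0<-Add1 | r0:Add1,r1:6,r2:9,r3:Add2,r4:-16,r5:5
c9: - | r0:Add1,r1:6,r2:9,r3:Add2,r4:-16,r5:5
c10: CDB Add1=-1 | r0:-1,r1:6,r2:9,r3:Add2,r4:-16,r5:5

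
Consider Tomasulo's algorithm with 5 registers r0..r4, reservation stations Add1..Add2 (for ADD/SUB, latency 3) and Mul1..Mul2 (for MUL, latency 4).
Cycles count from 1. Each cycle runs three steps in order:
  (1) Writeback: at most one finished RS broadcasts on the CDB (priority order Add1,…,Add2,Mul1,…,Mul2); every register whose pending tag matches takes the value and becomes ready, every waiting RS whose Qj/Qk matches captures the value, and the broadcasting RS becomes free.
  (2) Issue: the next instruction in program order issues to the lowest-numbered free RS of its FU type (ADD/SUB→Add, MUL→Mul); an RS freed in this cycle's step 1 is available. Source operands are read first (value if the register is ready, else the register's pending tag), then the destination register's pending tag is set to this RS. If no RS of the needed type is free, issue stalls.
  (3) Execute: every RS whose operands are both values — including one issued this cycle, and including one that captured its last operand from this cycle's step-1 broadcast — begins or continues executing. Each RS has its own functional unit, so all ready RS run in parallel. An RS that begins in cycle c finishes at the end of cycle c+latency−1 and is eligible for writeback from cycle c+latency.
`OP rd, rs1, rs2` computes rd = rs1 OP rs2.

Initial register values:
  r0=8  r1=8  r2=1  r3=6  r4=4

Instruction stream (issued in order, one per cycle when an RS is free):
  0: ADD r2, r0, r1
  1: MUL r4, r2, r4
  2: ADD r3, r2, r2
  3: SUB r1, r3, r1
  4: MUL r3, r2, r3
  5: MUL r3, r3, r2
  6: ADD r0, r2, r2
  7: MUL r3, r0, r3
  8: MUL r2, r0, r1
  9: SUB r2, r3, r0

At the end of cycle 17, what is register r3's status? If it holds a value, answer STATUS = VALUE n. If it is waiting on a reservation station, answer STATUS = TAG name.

cycle 1: issue ADD r2<-Add1 // r0:8,r1:8,r2:Add1,r3:6,r4:4
cycle 2: issue MUL r4<-Mul1 // r0:8,r1:8,r2:Add1,r3:6,r4:Mul1
cycle 3: issue ADD r3<-Add2 // r0:8,r1:8,r2:Add1,r3:Add2,r4:Mul1
cycle 4: CDB Add1=16; issue SUB r1<-Add1 // r0:8,r1:Add1,r2:16,r3:Add2,r4:Mul1
cycle 5: issue MUL r3<-Mul2 // r0:8,r1:Add1,r2:16,r3:Mul2,r4:Mul1
cycle 6: stall // r0:8,r1:Add1,r2:16,r3:Mul2,r4:Mul1
cycle 7: CDB Add2=32; stall // r0:8,r1:Add1,r2:16,r3:Mul2,r4:Mul1
cycle 8: CDB Mul1=64; issue MUL r3<-Mul1 // r0:8,r1:Add1,r2:16,r3:Mul1,r4:64
cycle 9: issue ADD r0<-Add2 // r0:Add2,r1:Add1,r2:16,r3:Mul1,r4:64
cycle 10: CDB Add1=24; stall // r0:Add2,r1:24,r2:16,r3:Mul1,r4:64
cycle 11: CDB Mul2=512; issue MUL r3<-Mul2 // r0:Add2,r1:24,r2:16,r3:Mul2,r4:64
cycle 12: CDB Add2=32; stall // r0:32,r1:24,r2:16,r3:Mul2,r4:64
cycle 13: stall // r0:32,r1:24,r2:16,r3:Mul2,r4:64
cycle 14: stall // r0:32,r1:24,r2:16,r3:Mul2,r4:64
cycle 15: CDB Mul1=8192; issue MUL r2<-Mul1 // r0:32,r1:24,r2:Mul1,r3:Mul2,r4:64
cycle 16: issue SUB r2<-Add1 // r0:32,r1:24,r2:Add1,r3:Mul2,r4:64
cycle 17: - // r0:32,r1:24,r2:Add1,r3:Mul2,r4:64

STATUS = TAG Mul2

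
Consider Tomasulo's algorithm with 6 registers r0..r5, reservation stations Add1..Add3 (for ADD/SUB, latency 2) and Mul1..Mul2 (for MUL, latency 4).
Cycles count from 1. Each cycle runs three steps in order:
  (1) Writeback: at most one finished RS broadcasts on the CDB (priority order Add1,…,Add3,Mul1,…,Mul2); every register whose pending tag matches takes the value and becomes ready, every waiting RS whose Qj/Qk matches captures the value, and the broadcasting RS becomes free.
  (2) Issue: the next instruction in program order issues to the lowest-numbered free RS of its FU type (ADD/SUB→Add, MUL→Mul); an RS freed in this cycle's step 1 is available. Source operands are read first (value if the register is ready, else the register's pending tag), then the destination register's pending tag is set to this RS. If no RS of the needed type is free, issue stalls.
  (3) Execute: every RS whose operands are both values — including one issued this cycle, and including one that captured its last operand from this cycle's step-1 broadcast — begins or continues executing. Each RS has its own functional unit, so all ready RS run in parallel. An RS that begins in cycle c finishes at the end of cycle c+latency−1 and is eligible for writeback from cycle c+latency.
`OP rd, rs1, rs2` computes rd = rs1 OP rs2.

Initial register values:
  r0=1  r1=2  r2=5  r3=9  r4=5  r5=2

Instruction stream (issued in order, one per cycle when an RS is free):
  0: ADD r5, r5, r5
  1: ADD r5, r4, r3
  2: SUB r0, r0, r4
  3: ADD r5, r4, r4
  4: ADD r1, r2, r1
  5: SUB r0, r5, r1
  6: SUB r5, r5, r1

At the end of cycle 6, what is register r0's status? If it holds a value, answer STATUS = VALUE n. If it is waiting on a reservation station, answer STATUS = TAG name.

  c1: issue ADD r5<-Add1  regs: r0:1,r1:2,r2:5,r3:9,r4:5,r5:Add1
  c2: issue ADD r5<-Add2  regs: r0:1,r1:2,r2:5,r3:9,r4:5,r5:Add2
  c3: CDB Add1=4; issue SUB r0<-Add1  regs: r0:Add1,r1:2,r2:5,r3:9,r4:5,r5:Add2
  c4: CDB Add2=14; issue ADD r5<-Add2  regs: r0:Add1,r1:2,r2:5,r3:9,r4:5,r5:Add2
  c5: CDB Add1=-4; issue ADD r1<-Add1  regs: r0:-4,r1:Add1,r2:5,r3:9,r4:5,r5:Add2
  c6: CDB Add2=10; issue SUB r0<-Add2  regs: r0:Add2,r1:Add1,r2:5,r3:9,r4:5,r5:10

STATUS = TAG Add2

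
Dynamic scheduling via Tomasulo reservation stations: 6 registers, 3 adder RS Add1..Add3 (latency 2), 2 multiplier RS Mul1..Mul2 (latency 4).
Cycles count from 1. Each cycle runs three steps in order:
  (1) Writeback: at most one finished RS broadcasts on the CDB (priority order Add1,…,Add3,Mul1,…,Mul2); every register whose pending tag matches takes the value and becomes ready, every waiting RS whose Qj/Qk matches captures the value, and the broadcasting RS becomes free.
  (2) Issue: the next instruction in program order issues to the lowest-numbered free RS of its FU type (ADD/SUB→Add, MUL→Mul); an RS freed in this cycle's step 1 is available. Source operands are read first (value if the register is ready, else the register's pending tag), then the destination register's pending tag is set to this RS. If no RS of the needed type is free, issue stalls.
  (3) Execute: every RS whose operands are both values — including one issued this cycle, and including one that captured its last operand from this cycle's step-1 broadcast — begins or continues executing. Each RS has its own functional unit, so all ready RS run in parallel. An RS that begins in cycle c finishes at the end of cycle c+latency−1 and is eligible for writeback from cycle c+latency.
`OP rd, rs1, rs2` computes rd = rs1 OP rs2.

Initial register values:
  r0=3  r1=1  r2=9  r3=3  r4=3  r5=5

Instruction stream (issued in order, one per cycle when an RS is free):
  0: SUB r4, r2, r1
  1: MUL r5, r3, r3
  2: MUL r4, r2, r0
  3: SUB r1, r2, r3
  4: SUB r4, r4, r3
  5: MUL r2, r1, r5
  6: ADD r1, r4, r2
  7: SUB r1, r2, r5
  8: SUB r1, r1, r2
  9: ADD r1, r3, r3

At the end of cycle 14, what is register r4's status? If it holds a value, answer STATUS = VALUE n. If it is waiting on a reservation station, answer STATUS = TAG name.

  c1: issue SUB r4<-Add1  regs: r0:3,r1:1,r2:9,r3:3,r4:Add1,r5:5
  c2: issue MUL r5<-Mul1  regs: r0:3,r1:1,r2:9,r3:3,r4:Add1,r5:Mul1
  c3: CDB Add1=8; issue MUL r4<-Mul2  regs: r0:3,r1:1,r2:9,r3:3,r4:Mul2,r5:Mul1
  c4: issue SUB r1<-Add1  regs: r0:3,r1:Add1,r2:9,r3:3,r4:Mul2,r5:Mul1
  c5: issue SUB r4<-Add2  regs: r0:3,r1:Add1,r2:9,r3:3,r4:Add2,r5:Mul1
  c6: CDB Add1=6; stall  regs: r0:3,r1:6,r2:9,r3:3,r4:Add2,r5:Mul1
  c7: CDB Mul1=9; issue MUL r2<-Mul1  regs: r0:3,r1:6,r2:Mul1,r3:3,r4:Add2,r5:9
  c8: CDB Mul2=27; issue ADD r1<-Add1  regs: r0:3,r1:Add1,r2:Mul1,r3:3,r4:Add2,r5:9
  c9: issue SUB r1<-Add3  regs: r0:3,r1:Add3,r2:Mul1,r3:3,r4:Add2,r5:9
  c10: CDB Add2=24; issue SUB r1<-Add2  regs: r0:3,r1:Add2,r2:Mul1,r3:3,r4:24,r5:9
  c11: CDB Mul1=54; stall  regs: r0:3,r1:Add2,r2:54,r3:3,r4:24,r5:9
  c12: stall  regs: r0:3,r1:Add2,r2:54,r3:3,r4:24,r5:9
  c13: CDB Add1=78; issue ADD r1<-Add1  regs: r0:3,r1:Add1,r2:54,r3:3,r4:24,r5:9
  c14: CDB Add3=45  regs: r0:3,r1:Add1,r2:54,r3:3,r4:24,r5:9

STATUS = VALUE 24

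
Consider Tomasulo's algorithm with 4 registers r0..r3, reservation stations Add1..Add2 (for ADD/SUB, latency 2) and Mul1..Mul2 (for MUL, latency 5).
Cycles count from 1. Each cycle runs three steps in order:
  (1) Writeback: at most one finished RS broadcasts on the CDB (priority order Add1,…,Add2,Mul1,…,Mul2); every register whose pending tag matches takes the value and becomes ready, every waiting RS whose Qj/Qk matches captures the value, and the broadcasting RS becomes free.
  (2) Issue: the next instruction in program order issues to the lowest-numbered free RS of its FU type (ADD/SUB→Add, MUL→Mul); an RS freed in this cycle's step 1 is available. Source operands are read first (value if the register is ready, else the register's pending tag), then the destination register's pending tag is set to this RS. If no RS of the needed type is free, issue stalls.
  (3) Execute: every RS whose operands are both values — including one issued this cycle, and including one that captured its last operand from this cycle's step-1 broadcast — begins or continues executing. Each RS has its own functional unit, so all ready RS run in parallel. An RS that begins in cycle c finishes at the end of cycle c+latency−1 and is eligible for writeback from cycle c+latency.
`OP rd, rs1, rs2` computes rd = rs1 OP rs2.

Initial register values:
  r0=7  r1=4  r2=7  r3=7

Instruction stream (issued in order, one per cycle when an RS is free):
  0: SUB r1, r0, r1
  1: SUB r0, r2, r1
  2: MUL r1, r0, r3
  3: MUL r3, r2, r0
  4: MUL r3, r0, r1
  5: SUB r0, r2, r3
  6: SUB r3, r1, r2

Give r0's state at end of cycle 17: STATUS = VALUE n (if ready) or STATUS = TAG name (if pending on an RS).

c1: issue SUB r1<-Add1 | r0:7,r1:Add1,r2:7,r3:7
c2: issue SUB r0<-Add2 | r0:Add2,r1:Add1,r2:7,r3:7
c3: CDB Add1=3; issue MUL r1<-Mul1 | r0:Add2,r1:Mul1,r2:7,r3:7
c4: issue MUL r3<-Mul2 | r0:Add2,r1:Mul1,r2:7,r3:Mul2
c5: CDB Add2=4; stall | r0:4,r1:Mul1,r2:7,r3:Mul2
c6: stall | r0:4,r1:Mul1,r2:7,r3:Mul2
c7: stall | r0:4,r1:Mul1,r2:7,r3:Mul2
c8: stall | r0:4,r1:Mul1,r2:7,r3:Mul2
c9: stall | r0:4,r1:Mul1,r2:7,r3:Mul2
c10: CDB Mul1=28; issue MUL r3<-Mul1 | r0:4,r1:28,r2:7,r3:Mul1
c11: CDB Mul2=28; issue SUB r0<-Add1 | r0:Add1,r1:28,r2:7,r3:Mul1
c12: issue SUB r3<-Add2 | r0:Add1,r1:28,r2:7,r3:Add2
c13: - | r0:Add1,r1:28,r2:7,r3:Add2
c14: CDB Add2=21 | r0:Add1,r1:28,r2:7,r3:21
c15: CDB Mul1=112 | r0:Add1,r1:28,r2:7,r3:21
c16: - | r0:Add1,r1:28,r2:7,r3:21
c17: CDB Add1=-105 | r0:-105,r1:28,r2:7,r3:21

STATUS = VALUE -105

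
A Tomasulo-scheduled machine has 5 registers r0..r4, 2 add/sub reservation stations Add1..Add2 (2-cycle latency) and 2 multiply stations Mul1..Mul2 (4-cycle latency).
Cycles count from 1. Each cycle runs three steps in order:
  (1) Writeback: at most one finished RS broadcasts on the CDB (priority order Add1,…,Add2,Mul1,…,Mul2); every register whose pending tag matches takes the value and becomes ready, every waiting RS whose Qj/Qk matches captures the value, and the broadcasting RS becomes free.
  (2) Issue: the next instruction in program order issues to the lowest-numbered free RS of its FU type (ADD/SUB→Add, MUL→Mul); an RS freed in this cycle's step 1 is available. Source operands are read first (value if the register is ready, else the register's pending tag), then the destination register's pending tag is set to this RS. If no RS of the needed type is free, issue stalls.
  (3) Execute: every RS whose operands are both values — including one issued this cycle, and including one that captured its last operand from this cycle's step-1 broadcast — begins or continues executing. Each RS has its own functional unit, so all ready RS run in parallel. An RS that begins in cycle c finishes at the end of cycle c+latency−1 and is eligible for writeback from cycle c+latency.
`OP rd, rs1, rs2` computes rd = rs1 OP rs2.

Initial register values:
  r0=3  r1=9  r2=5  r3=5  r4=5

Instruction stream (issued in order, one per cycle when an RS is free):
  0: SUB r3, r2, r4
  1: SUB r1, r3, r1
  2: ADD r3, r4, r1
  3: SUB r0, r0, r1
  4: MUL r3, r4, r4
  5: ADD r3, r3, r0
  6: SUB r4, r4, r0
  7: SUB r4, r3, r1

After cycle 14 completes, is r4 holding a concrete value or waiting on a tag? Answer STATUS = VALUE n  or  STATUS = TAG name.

STATUS = TAG Add2

c1: issue SUB r3<-Add1 | r0:3,r1:9,r2:5,r3:Add1,r4:5
c2: issue SUB r1<-Add2 | r0:3,r1:Add2,r2:5,r3:Add1,r4:5
c3: CDB Add1=0; issue ADD r3<-Add1 | r0:3,r1:Add2,r2:5,r3:Add1,r4:5
c4: stall | r0:3,r1:Add2,r2:5,r3:Add1,r4:5
c5: CDB Add2=-9; issue SUB r0<-Add2 | r0:Add2,r1:-9,r2:5,r3:Add1,r4:5
c6: issue MUL r3<-Mul1 | r0:Add2,r1:-9,r2:5,r3:Mul1,r4:5
c7: CDB Add1=-4; issue ADD r3<-Add1 | r0:Add2,r1:-9,r2:5,r3:Add1,r4:5
c8: CDB Add2=12; issue SUB r4<-Add2 | r0:12,r1:-9,r2:5,r3:Add1,r4:Add2
c9: stall | r0:12,r1:-9,r2:5,r3:Add1,r4:Add2
c10: CDB Add2=-7; issue SUB r4<-Add2 | r0:12,r1:-9,r2:5,r3:Add1,r4:Add2
c11: CDB Mul1=25 | r0:12,r1:-9,r2:5,r3:Add1,r4:Add2
c12: - | r0:12,r1:-9,r2:5,r3:Add1,r4:Add2
c13: CDB Add1=37 | r0:12,r1:-9,r2:5,r3:37,r4:Add2
c14: - | r0:12,r1:-9,r2:5,r3:37,r4:Add2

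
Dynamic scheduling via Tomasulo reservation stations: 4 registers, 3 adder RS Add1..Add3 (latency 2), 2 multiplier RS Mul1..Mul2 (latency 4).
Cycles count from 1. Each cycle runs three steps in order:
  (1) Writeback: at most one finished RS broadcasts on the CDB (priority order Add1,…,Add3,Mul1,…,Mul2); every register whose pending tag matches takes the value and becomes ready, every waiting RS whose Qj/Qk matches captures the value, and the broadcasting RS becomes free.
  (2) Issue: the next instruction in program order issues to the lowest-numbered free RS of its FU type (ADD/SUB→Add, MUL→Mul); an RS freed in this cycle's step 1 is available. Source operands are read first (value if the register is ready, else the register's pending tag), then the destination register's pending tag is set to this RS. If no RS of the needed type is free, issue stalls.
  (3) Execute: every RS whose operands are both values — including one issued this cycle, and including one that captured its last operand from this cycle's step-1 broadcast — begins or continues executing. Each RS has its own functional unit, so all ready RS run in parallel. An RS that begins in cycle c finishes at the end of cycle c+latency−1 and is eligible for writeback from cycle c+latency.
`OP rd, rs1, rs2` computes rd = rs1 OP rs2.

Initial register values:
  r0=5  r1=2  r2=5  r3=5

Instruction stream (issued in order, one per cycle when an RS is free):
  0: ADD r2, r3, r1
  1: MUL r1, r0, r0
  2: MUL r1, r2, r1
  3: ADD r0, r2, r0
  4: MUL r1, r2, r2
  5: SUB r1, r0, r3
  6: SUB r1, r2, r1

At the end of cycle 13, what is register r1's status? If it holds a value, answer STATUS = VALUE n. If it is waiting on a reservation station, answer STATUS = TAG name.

STATUS = VALUE 0

cycle 1: issue ADD r2<-Add1 // r0:5,r1:2,r2:Add1,r3:5
cycle 2: issue MUL r1<-Mul1 // r0:5,r1:Mul1,r2:Add1,r3:5
cycle 3: CDB Add1=7; issue MUL r1<-Mul2 // r0:5,r1:Mul2,r2:7,r3:5
cycle 4: issue ADD r0<-Add1 // r0:Add1,r1:Mul2,r2:7,r3:5
cycle 5: stall // r0:Add1,r1:Mul2,r2:7,r3:5
cycle 6: CDB Add1=12; stall // r0:12,r1:Mul2,r2:7,r3:5
cycle 7: CDB Mul1=25; issue MUL r1<-Mul1 // r0:12,r1:Mul1,r2:7,r3:5
cycle 8: issue SUB r1<-Add1 // r0:12,r1:Add1,r2:7,r3:5
cycle 9: issue SUB r1<-Add2 // r0:12,r1:Add2,r2:7,r3:5
cycle 10: CDB Add1=7 // r0:12,r1:Add2,r2:7,r3:5
cycle 11: CDB Mul1=49 // r0:12,r1:Add2,r2:7,r3:5
cycle 12: CDB Add2=0 // r0:12,r1:0,r2:7,r3:5
cycle 13: CDB Mul2=175 // r0:12,r1:0,r2:7,r3:5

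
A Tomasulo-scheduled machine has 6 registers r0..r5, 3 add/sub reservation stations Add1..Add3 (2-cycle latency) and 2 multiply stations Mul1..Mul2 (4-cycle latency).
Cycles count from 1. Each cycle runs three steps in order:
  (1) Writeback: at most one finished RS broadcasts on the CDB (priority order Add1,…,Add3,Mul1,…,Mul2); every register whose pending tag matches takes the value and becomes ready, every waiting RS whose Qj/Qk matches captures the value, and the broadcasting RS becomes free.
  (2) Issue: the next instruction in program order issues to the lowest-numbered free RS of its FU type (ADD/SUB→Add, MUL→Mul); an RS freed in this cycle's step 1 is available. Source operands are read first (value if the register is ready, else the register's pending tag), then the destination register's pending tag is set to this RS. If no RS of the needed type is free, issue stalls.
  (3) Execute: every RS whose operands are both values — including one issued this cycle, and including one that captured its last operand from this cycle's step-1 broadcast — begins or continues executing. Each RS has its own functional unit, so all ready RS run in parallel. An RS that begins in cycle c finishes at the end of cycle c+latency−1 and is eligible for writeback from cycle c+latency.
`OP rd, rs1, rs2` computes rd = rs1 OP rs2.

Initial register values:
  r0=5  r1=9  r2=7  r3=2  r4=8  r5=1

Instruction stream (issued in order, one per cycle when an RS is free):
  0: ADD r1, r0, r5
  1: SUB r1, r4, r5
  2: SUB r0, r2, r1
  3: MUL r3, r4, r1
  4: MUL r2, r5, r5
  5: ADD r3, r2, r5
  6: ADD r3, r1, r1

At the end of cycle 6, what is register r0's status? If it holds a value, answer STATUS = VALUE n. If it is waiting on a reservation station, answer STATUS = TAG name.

  c1: issue ADD r1<-Add1  regs: r0:5,r1:Add1,r2:7,r3:2,r4:8,r5:1
  c2: issue SUB r1<-Add2  regs: r0:5,r1:Add2,r2:7,r3:2,r4:8,r5:1
  c3: CDB Add1=6; issue SUB r0<-Add1  regs: r0:Add1,r1:Add2,r2:7,r3:2,r4:8,r5:1
  c4: CDB Add2=7; issue MUL r3<-Mul1  regs: r0:Add1,r1:7,r2:7,r3:Mul1,r4:8,r5:1
  c5: issue MUL r2<-Mul2  regs: r0:Add1,r1:7,r2:Mul2,r3:Mul1,r4:8,r5:1
  c6: CDB Add1=0; issue ADD r3<-Add1  regs: r0:0,r1:7,r2:Mul2,r3:Add1,r4:8,r5:1

STATUS = VALUE 0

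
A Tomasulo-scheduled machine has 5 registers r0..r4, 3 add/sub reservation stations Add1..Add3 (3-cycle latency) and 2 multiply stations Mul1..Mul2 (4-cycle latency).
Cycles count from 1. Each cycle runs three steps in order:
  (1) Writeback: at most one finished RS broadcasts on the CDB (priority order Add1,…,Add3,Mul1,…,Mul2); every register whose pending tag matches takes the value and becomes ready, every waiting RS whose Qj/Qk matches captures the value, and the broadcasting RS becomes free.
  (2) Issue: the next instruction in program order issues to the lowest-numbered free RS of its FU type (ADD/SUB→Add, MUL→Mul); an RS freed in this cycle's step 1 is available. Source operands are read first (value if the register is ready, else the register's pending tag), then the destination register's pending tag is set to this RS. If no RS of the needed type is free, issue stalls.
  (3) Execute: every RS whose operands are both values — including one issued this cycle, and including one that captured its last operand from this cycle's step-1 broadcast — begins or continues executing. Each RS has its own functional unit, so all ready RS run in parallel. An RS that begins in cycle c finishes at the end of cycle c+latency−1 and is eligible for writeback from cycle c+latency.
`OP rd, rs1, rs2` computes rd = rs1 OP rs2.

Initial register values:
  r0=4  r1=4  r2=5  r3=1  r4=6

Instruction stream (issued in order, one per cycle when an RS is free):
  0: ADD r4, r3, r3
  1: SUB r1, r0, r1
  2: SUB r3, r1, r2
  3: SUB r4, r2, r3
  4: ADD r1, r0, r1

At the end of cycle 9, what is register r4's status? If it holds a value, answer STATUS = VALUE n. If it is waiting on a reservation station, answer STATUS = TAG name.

STATUS = TAG Add1

cycle 1: issue ADD r4<-Add1 // r0:4,r1:4,r2:5,r3:1,r4:Add1
cycle 2: issue SUB r1<-Add2 // r0:4,r1:Add2,r2:5,r3:1,r4:Add1
cycle 3: issue SUB r3<-Add3 // r0:4,r1:Add2,r2:5,r3:Add3,r4:Add1
cycle 4: CDB Add1=2; issue SUB r4<-Add1 // r0:4,r1:Add2,r2:5,r3:Add3,r4:Add1
cycle 5: CDB Add2=0; issue ADD r1<-Add2 // r0:4,r1:Add2,r2:5,r3:Add3,r4:Add1
cycle 6: - // r0:4,r1:Add2,r2:5,r3:Add3,r4:Add1
cycle 7: - // r0:4,r1:Add2,r2:5,r3:Add3,r4:Add1
cycle 8: CDB Add2=4 // r0:4,r1:4,r2:5,r3:Add3,r4:Add1
cycle 9: CDB Add3=-5 // r0:4,r1:4,r2:5,r3:-5,r4:Add1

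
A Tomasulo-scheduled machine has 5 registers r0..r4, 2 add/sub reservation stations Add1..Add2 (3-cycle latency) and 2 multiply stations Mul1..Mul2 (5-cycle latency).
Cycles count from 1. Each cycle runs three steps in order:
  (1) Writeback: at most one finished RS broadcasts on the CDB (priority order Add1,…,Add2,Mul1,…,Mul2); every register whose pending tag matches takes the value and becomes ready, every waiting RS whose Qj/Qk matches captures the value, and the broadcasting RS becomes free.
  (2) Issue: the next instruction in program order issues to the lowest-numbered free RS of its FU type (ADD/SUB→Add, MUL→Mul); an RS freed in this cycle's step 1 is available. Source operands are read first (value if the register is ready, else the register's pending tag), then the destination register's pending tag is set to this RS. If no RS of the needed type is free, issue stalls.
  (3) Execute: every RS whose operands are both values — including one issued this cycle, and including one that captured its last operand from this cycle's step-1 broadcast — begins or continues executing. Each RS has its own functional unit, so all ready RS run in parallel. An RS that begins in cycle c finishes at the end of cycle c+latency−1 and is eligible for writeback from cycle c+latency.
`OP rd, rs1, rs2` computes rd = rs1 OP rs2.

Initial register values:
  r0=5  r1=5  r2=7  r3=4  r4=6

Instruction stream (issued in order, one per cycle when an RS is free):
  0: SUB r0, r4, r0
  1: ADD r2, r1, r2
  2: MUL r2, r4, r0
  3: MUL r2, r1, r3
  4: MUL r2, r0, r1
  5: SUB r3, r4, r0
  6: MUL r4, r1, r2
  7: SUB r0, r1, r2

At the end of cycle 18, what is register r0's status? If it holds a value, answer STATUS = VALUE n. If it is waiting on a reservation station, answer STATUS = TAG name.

STATUS = VALUE 0

c1: issue SUB r0<-Add1 | r0:Add1,r1:5,r2:7,r3:4,r4:6
c2: issue ADD r2<-Add2 | r0:Add1,r1:5,r2:Add2,r3:4,r4:6
c3: issue MUL r2<-Mul1 | r0:Add1,r1:5,r2:Mul1,r3:4,r4:6
c4: CDB Add1=1; issue MUL r2<-Mul2 | r0:1,r1:5,r2:Mul2,r3:4,r4:6
c5: CDB Add2=12; stall | r0:1,r1:5,r2:Mul2,r3:4,r4:6
c6: stall | r0:1,r1:5,r2:Mul2,r3:4,r4:6
c7: stall | r0:1,r1:5,r2:Mul2,r3:4,r4:6
c8: stall | r0:1,r1:5,r2:Mul2,r3:4,r4:6
c9: CDB Mul1=6; issue MUL r2<-Mul1 | r0:1,r1:5,r2:Mul1,r3:4,r4:6
c10: CDB Mul2=20; issue SUB r3<-Add1 | r0:1,r1:5,r2:Mul1,r3:Add1,r4:6
c11: issue MUL r4<-Mul2 | r0:1,r1:5,r2:Mul1,r3:Add1,r4:Mul2
c12: issue SUB r0<-Add2 | r0:Add2,r1:5,r2:Mul1,r3:Add1,r4:Mul2
c13: CDB Add1=5 | r0:Add2,r1:5,r2:Mul1,r3:5,r4:Mul2
c14: CDB Mul1=5 | r0:Add2,r1:5,r2:5,r3:5,r4:Mul2
c15: - | r0:Add2,r1:5,r2:5,r3:5,r4:Mul2
c16: - | r0:Add2,r1:5,r2:5,r3:5,r4:Mul2
c17: CDB Add2=0 | r0:0,r1:5,r2:5,r3:5,r4:Mul2
c18: - | r0:0,r1:5,r2:5,r3:5,r4:Mul2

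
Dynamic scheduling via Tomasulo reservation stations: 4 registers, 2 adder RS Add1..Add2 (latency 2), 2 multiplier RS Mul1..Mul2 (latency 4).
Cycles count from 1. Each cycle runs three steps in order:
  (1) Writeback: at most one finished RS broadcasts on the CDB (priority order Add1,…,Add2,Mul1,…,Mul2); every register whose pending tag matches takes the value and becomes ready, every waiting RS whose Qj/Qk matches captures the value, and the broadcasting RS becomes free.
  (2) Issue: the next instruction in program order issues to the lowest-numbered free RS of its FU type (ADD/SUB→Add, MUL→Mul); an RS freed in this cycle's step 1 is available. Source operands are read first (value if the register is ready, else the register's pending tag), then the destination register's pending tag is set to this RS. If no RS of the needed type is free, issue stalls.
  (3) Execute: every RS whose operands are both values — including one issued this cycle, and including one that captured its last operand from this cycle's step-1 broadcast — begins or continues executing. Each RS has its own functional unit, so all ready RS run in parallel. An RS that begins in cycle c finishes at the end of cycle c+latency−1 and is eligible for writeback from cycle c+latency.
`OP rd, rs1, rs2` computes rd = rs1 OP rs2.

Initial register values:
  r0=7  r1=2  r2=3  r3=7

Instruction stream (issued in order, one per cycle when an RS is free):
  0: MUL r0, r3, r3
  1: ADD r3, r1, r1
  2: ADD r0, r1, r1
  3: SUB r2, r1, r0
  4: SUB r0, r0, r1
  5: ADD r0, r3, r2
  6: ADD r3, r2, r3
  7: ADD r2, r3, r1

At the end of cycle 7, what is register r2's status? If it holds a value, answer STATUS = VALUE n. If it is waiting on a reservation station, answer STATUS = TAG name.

c1: issue MUL r0<-Mul1 | r0:Mul1,r1:2,r2:3,r3:7
c2: issue ADD r3<-Add1 | r0:Mul1,r1:2,r2:3,r3:Add1
c3: issue ADD r0<-Add2 | r0:Add2,r1:2,r2:3,r3:Add1
c4: CDB Add1=4; issue SUB r2<-Add1 | r0:Add2,r1:2,r2:Add1,r3:4
c5: CDB Add2=4; issue SUB r0<-Add2 | r0:Add2,r1:2,r2:Add1,r3:4
c6: CDB Mul1=49; stall | r0:Add2,r1:2,r2:Add1,r3:4
c7: CDB Add1=-2; issue ADD r0<-Add1 | r0:Add1,r1:2,r2:-2,r3:4

STATUS = VALUE -2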